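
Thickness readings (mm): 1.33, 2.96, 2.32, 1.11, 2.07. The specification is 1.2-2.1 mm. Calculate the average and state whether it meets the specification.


Sum = 9.79
Average = 9.79 / 5 = 1.96 mm
Specification range: 1.2 to 2.1 mm
Within spec: Yes


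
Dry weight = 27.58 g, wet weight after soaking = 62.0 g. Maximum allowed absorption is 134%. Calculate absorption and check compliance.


Absorption = 124.8%
Compliant: Yes

WA = (62.0 - 27.58) / 27.58 x 100 = 124.8%
Maximum allowed: 134%
Compliant: Yes


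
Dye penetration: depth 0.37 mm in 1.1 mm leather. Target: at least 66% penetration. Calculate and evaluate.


Penetration = 0.37 / 1.1 x 100 = 33.6%
Target: 66%
Meets target: No


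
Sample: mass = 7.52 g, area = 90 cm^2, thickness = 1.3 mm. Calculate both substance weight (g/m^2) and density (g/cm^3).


SW = 7.52 / 90 x 10000 = 835.6 g/m^2
Volume = 90 x 1.3 / 10 = 11.70 cm^3
Density = 7.52 / 11.70 = 0.643 g/cm^3


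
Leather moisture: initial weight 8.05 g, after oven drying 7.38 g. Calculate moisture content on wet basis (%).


8.3%


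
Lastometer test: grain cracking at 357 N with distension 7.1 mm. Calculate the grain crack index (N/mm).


50.3 N/mm

Grain crack index = force / distension
Index = 357 / 7.1 = 50.3 N/mm


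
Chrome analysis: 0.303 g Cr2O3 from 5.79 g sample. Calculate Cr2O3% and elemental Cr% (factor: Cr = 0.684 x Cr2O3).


Cr2O3 = 5.23%
Cr = 3.58%

Cr2O3% = 0.303 / 5.79 x 100 = 5.23%
Cr% = 5.23 x 0.684 = 3.58%


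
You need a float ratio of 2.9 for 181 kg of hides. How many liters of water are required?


524.9 L

Water = hide weight x target ratio
Water = 181 x 2.9 = 524.9 L


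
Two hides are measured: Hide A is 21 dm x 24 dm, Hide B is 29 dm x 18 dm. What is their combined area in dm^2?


1026 dm^2

Hide A area = 21 x 24 = 504 dm^2
Hide B area = 29 x 18 = 522 dm^2
Total = 504 + 522 = 1026 dm^2


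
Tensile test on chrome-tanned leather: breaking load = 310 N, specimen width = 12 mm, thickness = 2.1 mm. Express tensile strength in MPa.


Cross-section = 12 x 2.1 = 25.2 mm^2
TS = 310 / 25.2 = 12.30 MPa
(1 N/mm^2 = 1 MPa)


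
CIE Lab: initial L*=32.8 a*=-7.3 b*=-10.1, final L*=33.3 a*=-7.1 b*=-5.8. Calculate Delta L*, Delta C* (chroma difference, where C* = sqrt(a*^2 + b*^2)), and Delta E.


Delta L* = 0.5
Delta C* = -3.29
Delta E = 4.33

Delta L* = 33.3 - 32.8 = 0.5
C1* = sqrt((-7.3)^2 + (-10.1)^2) = 12.462
C2* = sqrt((-7.1)^2 + (-5.8)^2) = 9.168
Delta C* = 9.168 - 12.462 = -3.29
Delta E = sqrt((0.5)^2 + (0.2)^2 + (4.3)^2) = 4.33


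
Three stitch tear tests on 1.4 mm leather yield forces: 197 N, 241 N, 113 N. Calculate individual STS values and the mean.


STS1 = 197 / 1.4 = 140.7 N/mm
STS2 = 241 / 1.4 = 172.1 N/mm
STS3 = 113 / 1.4 = 80.7 N/mm
Mean = (140.7 + 172.1 + 80.7) / 3 = 131.2 N/mm


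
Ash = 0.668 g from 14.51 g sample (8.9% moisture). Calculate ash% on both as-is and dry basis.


As-is ash% = 0.668 / 14.51 x 100 = 4.60%
Dry mass = 14.51 x (100 - 8.9) / 100 = 13.21861 g
Dry-basis ash% = 0.668 / 13.21861 x 100 = 5.05%


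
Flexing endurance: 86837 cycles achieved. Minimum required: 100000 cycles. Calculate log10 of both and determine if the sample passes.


Achieved: log10 = 4.94
Required: log10 = 5.00
Passes: No


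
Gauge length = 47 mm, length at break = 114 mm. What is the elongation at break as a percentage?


142.6%

Extension = 114 - 47 = 67 mm
Elongation = 67 / 47 x 100 = 142.6%


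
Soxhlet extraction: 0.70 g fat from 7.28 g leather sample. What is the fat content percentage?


9.6%

Fat content = 0.70 / 7.28 x 100
Fat = 9.6%


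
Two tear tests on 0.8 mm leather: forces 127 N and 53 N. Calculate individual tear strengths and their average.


Tear 1 = 158.8 N/mm
Tear 2 = 66.3 N/mm
Average = 112.6 N/mm

Tear 1 = 127 / 0.8 = 158.8 N/mm
Tear 2 = 53 / 0.8 = 66.3 N/mm
Average = (158.8 + 66.3) / 2 = 112.6 N/mm


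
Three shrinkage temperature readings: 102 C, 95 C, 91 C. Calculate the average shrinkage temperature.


Average = (102 + 95 + 91) / 3
Average = 288 / 3 = 96.0 C


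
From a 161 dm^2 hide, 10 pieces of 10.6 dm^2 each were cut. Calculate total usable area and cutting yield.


Usable area = 106.0 dm^2
Yield = 65.8%


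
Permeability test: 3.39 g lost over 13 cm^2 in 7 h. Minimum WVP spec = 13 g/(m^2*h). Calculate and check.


WVP = 3.39 / (13 x 7) x 10000 = 372.53 g/(m^2*h)
Minimum: 13 g/(m^2*h)
Meets spec: Yes


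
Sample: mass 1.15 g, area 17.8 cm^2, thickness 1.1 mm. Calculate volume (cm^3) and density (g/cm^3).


Thickness in cm = 1.1 / 10 = 0.11 cm
Volume = 17.8 x 0.11 = 1.958 cm^3
Density = 1.15 / 1.958 = 0.587 g/cm^3


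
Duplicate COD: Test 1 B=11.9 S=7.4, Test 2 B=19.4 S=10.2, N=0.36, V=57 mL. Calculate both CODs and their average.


COD1 = (11.9 - 7.4) x 0.36 x 8000 / 57 = 227.4 mg/L
COD2 = (19.4 - 10.2) x 0.36 x 8000 / 57 = 464.8 mg/L
Average = (227.4 + 464.8) / 2 = 346.1 mg/L


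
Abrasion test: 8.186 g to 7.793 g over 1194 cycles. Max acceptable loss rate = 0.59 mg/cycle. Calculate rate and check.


Loss = 8.186 - 7.793 = 0.393 g
Rate = 0.393 g / 1194 cycles x 1000 = 0.329 mg/cycle
Max = 0.59 mg/cycle
Passes: Yes


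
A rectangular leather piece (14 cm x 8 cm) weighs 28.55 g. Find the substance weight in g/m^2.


2549.1 g/m^2

Area = 14 x 8 = 112 cm^2
SW = 28.55 / 112 x 10000 = 2549.1 g/m^2


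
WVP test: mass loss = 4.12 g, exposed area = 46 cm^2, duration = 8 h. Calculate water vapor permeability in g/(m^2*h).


111.96 g/(m^2*h)


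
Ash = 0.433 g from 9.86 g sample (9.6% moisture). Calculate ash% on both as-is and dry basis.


As-is ash% = 0.433 / 9.86 x 100 = 4.39%
Dry mass = 9.86 x (100 - 9.6) / 100 = 8.91344 g
Dry-basis ash% = 0.433 / 8.91344 x 100 = 4.86%


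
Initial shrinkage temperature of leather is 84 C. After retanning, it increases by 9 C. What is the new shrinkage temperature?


93 C


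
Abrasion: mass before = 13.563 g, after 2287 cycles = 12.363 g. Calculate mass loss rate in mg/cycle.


Mass loss = 13.563 - 12.363 = 1.200 g
Rate = 1.200 / 2287 x 1000 = 0.525 mg/cycle


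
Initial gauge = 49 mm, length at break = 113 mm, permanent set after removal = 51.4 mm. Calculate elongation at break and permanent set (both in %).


Elongation at break = (113 - 49) / 49 x 100 = 130.6%
Permanent set = (51.4 - 49) / 49 x 100 = 4.9%


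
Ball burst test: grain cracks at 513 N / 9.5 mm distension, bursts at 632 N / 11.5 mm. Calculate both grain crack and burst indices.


Crack index = 513 / 9.5 = 54.0 N/mm
Burst index = 632 / 11.5 = 55.0 N/mm


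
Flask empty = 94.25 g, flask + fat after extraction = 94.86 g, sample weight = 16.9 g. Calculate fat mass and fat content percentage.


Fat mass = 94.86 - 94.25 = 0.61 g
Fat% = 0.61 / 16.9 x 100 = 3.6%


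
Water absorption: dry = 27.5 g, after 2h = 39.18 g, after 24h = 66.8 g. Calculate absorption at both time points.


WA (2h) = (39.18 - 27.5) / 27.5 x 100 = 42.5%
WA (24h) = (66.8 - 27.5) / 27.5 x 100 = 142.9%


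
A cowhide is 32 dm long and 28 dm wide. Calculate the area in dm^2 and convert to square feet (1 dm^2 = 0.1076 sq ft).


Area = 32 x 28 = 896 dm^2
Conversion: 896 x 0.1076 = 96.41 sq ft


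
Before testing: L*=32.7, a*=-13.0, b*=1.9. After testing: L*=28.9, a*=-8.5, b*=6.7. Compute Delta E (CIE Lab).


Delta E = 7.60

dL = 28.9 - 32.7 = -3.8
da = -8.5 - (-13.0) = 4.5
db = 6.7 - 1.9 = 4.8
dE = sqrt((-3.8)^2 + (4.5)^2 + (4.8)^2) = 7.60


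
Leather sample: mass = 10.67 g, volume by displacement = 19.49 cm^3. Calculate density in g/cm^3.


Density = mass / volume
Density = 10.67 / 19.49 = 0.547 g/cm^3


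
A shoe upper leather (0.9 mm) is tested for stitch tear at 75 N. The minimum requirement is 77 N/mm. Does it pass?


STS = 83.3 N/mm
Passes: Yes

STS = 75 / 0.9 = 83.3 N/mm
Minimum required: 77 N/mm
Passes: Yes


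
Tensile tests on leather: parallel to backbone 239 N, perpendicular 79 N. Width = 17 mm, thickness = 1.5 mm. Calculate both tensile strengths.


Parallel = 9.37 N/mm^2
Perpendicular = 3.10 N/mm^2


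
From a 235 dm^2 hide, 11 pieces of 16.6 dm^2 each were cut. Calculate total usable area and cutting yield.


Total usable = 11 x 16.6 = 182.6 dm^2
Yield = 182.6 / 235 x 100 = 77.7%


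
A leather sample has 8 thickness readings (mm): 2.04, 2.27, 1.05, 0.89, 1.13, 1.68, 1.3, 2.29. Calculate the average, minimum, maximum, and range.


Sum = 12.65
Average = 12.65 / 8 = 1.58 mm
Minimum = 0.89 mm
Maximum = 2.29 mm
Range = 2.29 - 0.89 = 1.40 mm


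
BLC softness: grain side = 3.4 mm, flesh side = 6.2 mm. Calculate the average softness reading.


Average = (3.4 + 6.2) / 2
Average = 4.80 mm


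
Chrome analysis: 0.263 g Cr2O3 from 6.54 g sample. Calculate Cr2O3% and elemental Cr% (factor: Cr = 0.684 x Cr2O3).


Cr2O3% = 0.263 / 6.54 x 100 = 4.02%
Cr% = 4.02 x 0.684 = 2.75%


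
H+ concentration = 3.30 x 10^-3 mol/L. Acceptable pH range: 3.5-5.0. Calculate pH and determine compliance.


pH = -log10(3.30 x 10^-3) = 2.48
Range: 3.5 to 5.0
Compliant: No


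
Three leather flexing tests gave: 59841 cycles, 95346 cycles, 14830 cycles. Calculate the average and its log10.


Average = 56672 cycles
log10 = 4.75

Average = (59841 + 95346 + 14830) / 3 = 56672 cycles
log10(56672) = 4.75


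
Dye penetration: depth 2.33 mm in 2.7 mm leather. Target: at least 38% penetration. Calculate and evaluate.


Penetration = 86.3%
Meets target: Yes


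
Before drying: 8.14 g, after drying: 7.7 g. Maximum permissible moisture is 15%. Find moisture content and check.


Moisture content = 5.4%
Acceptable: Yes

MC = (8.14 - 7.7) / 8.14 x 100 = 5.4%
Maximum: 15%
Acceptable: Yes


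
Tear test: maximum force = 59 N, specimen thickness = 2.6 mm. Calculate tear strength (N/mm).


Tear strength = force / thickness
Tear = 59 / 2.6 = 22.7 N/mm


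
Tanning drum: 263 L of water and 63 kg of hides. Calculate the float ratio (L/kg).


Float ratio = water / hide weight
Ratio = 263 / 63 = 4.2


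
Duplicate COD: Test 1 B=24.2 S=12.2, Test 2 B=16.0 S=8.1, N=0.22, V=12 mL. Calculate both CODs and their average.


COD1 = 1760.0 mg/L
COD2 = 1158.7 mg/L
Average = 1459.4 mg/L

COD1 = (24.2 - 12.2) x 0.22 x 8000 / 12 = 1760.0 mg/L
COD2 = (16.0 - 8.1) x 0.22 x 8000 / 12 = 1158.7 mg/L
Average = (1760.0 + 1158.7) / 2 = 1459.4 mg/L


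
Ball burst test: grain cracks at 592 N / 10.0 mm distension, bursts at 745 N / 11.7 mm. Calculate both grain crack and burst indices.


Crack index = 59.2 N/mm
Burst index = 63.7 N/mm

Crack index = 592 / 10.0 = 59.2 N/mm
Burst index = 745 / 11.7 = 63.7 N/mm


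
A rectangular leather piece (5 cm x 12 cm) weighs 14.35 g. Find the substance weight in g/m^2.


2391.7 g/m^2


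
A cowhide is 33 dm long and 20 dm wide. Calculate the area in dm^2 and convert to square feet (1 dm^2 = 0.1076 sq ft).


Area = 33 x 20 = 660 dm^2
Conversion: 660 x 0.1076 = 71.02 sq ft


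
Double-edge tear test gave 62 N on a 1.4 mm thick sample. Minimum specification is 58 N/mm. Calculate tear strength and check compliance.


Tear strength = 44.3 N/mm
Compliant: No

Tear strength = 62 / 1.4 = 44.3 N/mm
Required minimum = 58 N/mm
Compliant: No


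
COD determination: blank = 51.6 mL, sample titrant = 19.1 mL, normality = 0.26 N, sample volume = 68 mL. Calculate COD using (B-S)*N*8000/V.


COD = (51.6 - 19.1) x 0.26 x 8000 / 68
COD = 32.5 x 0.26 x 8000 / 68
COD = 994.1 mg/L


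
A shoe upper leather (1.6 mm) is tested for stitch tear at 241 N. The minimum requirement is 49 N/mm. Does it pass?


STS = 150.6 N/mm
Passes: Yes


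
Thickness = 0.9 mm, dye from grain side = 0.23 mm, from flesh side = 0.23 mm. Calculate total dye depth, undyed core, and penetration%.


Total dyed = 0.23 + 0.23 = 0.46 mm
Undyed core = 0.9 - 0.46 = 0.44 mm
Penetration = 0.46 / 0.9 x 100 = 51.1%


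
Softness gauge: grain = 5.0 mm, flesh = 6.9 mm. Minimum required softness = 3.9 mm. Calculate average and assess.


Average = (5.0 + 6.9) / 2 = 5.95 mm
Minimum = 3.9 mm
Meets requirement: Yes


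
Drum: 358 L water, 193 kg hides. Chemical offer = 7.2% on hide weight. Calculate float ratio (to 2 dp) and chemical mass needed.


Float ratio = 1.85
Chemical needed = 13.896 kg


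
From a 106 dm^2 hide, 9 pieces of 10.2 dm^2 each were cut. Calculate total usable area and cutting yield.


Total usable = 9 x 10.2 = 91.8 dm^2
Yield = 91.8 / 106 x 100 = 86.6%


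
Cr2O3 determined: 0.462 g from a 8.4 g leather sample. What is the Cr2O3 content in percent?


5.50%

Cr2O3% = 0.462 / 8.4 x 100
Cr2O3% = 5.50%


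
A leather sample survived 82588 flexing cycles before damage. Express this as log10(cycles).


4.92

log10(82588) = 4.92


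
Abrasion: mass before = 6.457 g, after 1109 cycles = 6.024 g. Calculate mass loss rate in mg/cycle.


0.390 mg/cycle

Mass loss = 6.457 - 6.024 = 0.433 g
Rate = 0.433 / 1109 x 1000 = 0.390 mg/cycle


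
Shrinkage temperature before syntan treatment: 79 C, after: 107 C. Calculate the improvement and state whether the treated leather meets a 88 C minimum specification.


Improvement = 28 C
Meets 88 C spec: Yes

Improvement = 107 - 79 = 28 C
Spec check: 107 C >= 88 C? Yes


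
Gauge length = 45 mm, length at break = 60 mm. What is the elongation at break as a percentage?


Extension = 60 - 45 = 15 mm
Elongation = 15 / 45 x 100 = 33.3%


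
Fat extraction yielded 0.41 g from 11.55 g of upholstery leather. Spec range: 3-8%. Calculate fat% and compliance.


Fat% = 0.41 / 11.55 x 100 = 3.5%
Spec range: 3-8%
Compliant: Yes


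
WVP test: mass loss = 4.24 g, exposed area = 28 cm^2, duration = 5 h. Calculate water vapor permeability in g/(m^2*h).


WVP = mass_loss / (area x time) x 10000
WVP = 4.24 / (28 x 5) x 10000
WVP = 4.24 / 140 x 10000 = 302.86 g/(m^2*h)


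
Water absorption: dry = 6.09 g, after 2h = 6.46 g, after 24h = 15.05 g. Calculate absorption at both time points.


WA (2h) = (6.46 - 6.09) / 6.09 x 100 = 6.1%
WA (24h) = (15.05 - 6.09) / 6.09 x 100 = 147.1%


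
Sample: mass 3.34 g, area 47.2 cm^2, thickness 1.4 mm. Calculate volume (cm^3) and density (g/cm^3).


Volume = 6.608 cm^3
Density = 0.505 g/cm^3


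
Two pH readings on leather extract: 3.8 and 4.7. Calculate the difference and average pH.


Difference = |3.8 - 4.7| = 0.9
Average = (3.8 + 4.7) / 2 = 4.25


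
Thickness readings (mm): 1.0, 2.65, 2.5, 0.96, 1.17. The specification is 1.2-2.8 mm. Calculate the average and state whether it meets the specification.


Average = 1.66 mm
Within specification: Yes

Sum = 8.28
Average = 8.28 / 5 = 1.66 mm
Specification range: 1.2 to 2.8 mm
Within spec: Yes


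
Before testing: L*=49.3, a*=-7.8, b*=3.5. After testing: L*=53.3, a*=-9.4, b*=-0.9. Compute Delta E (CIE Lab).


Delta E = 6.16


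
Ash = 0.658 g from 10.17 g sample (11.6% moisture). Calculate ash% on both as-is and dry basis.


As-is ash = 6.47%
Dry-basis ash = 7.32%


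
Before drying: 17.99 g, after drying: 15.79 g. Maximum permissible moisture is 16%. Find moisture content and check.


Moisture content = 12.2%
Acceptable: Yes


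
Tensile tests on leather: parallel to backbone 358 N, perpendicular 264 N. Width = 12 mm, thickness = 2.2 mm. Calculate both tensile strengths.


Parallel = 13.56 N/mm^2
Perpendicular = 10.00 N/mm^2


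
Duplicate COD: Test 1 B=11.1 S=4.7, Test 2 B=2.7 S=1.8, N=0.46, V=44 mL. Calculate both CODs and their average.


COD1 = (11.1 - 4.7) x 0.46 x 8000 / 44 = 535.3 mg/L
COD2 = (2.7 - 1.8) x 0.46 x 8000 / 44 = 75.3 mg/L
Average = (535.3 + 75.3) / 2 = 305.3 mg/L


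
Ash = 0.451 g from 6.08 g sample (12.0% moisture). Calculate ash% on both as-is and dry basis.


As-is ash% = 0.451 / 6.08 x 100 = 7.42%
Dry mass = 6.08 x (100 - 12.0) / 100 = 5.3504 g
Dry-basis ash% = 0.451 / 5.3504 x 100 = 8.43%


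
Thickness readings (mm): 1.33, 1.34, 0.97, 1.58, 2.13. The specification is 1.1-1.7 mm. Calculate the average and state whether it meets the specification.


Average = 1.47 mm
Within specification: Yes

Sum = 7.35
Average = 7.35 / 5 = 1.47 mm
Specification range: 1.1 to 1.7 mm
Within spec: Yes


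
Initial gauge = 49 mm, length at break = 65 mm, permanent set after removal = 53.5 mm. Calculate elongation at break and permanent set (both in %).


Elongation at break = 32.7%
Permanent set = 9.2%

Elongation at break = (65 - 49) / 49 x 100 = 32.7%
Permanent set = (53.5 - 49) / 49 x 100 = 9.2%


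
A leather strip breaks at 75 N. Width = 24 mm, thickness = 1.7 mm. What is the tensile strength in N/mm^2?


Cross-sectional area = 24 x 1.7 = 40.8 mm^2
Tensile strength = 75 / 40.8 = 1.84 N/mm^2


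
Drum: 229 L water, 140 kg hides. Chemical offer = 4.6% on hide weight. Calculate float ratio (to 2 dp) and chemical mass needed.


Float ratio = 1.64
Chemical needed = 6.44 kg

Float ratio = 229 / 140 = 1.64
Chemical = 140 x 4.6 / 100 = 6.44 kg


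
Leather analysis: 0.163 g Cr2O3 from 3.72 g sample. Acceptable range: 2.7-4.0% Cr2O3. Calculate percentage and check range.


Cr2O3% = 0.163 / 3.72 x 100 = 4.38%
Acceptable range: 2.7 to 4.0%
Within range: No


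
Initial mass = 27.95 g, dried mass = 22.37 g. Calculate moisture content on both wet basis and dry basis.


Wet basis = 20.0%
Dry basis = 24.9%

Moisture lost = 27.95 - 22.37 = 5.58 g
Wet basis MC = 5.58 / 27.95 x 100 = 20.0%
Dry basis MC = 5.58 / 22.37 x 100 = 24.9%


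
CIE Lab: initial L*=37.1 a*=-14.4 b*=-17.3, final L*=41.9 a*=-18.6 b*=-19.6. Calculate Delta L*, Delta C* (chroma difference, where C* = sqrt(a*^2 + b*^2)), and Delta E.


Delta L* = 4.8
Delta C* = 4.51
Delta E = 6.78

Delta L* = 41.9 - 37.1 = 4.8
C1* = sqrt((-14.4)^2 + (-17.3)^2) = 22.509
C2* = sqrt((-18.6)^2 + (-19.6)^2) = 27.021
Delta C* = 27.021 - 22.509 = 4.51
Delta E = sqrt((4.8)^2 + (-4.2)^2 + (-2.3)^2) = 6.78


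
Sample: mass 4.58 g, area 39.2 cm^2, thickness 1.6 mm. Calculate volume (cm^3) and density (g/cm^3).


Thickness in cm = 1.6 / 10 = 0.16 cm
Volume = 39.2 x 0.16 = 6.272 cm^3
Density = 4.58 / 6.272 = 0.730 g/cm^3


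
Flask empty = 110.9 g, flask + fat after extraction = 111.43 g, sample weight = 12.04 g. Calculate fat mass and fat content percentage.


Fat mass = 111.43 - 110.9 = 0.53 g
Fat% = 0.53 / 12.04 x 100 = 4.4%


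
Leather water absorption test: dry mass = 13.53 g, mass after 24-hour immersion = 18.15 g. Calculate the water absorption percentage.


34.1%


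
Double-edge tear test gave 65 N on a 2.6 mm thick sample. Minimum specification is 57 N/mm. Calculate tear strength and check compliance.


Tear strength = 65 / 2.6 = 25.0 N/mm
Required minimum = 57 N/mm
Compliant: No


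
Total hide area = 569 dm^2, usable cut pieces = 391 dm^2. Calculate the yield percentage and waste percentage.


Yield = 68.7%
Waste = 31.3%

Yield = 391 / 569 x 100 = 68.7%
Waste = 569 - 391 = 178 dm^2
Waste% = 100 - 68.7 = 31.3%


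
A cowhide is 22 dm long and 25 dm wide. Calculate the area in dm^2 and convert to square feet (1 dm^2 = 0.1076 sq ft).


550 dm^2
59.18 sq ft


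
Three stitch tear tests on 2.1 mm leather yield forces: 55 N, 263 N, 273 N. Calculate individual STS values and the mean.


STS1 = 55 / 2.1 = 26.2 N/mm
STS2 = 263 / 2.1 = 125.2 N/mm
STS3 = 273 / 2.1 = 130.0 N/mm
Mean = (26.2 + 125.2 + 130.0) / 3 = 93.8 N/mm


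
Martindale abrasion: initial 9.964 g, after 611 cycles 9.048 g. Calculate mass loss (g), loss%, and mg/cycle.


Mass loss = 0.916 g
Loss = 9.19%
Rate = 1.499 mg/cycle

Loss = 9.964 - 9.048 = 0.916 g
Loss% = 0.916 / 9.964 x 100 = 9.19%
Rate = 0.916 / 611 x 1000 = 1.499 mg/cycle


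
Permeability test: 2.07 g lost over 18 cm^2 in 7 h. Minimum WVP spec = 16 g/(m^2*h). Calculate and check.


WVP = 2.07 / (18 x 7) x 10000 = 164.29 g/(m^2*h)
Minimum: 16 g/(m^2*h)
Meets spec: Yes


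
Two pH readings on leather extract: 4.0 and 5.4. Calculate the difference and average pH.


Difference = |4.0 - 5.4| = 1.4
Average = (4.0 + 5.4) / 2 = 4.70


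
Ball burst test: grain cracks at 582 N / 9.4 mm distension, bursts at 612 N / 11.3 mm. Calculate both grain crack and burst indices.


Crack index = 61.9 N/mm
Burst index = 54.2 N/mm


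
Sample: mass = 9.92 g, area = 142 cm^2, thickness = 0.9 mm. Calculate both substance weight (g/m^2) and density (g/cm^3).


Substance weight = 698.6 g/m^2
Density = 0.776 g/cm^3

SW = 9.92 / 142 x 10000 = 698.6 g/m^2
Volume = 142 x 0.9 / 10 = 12.78 cm^3
Density = 9.92 / 12.78 = 0.776 g/cm^3


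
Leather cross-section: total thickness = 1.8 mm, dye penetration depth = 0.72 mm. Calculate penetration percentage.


Penetration% = 0.72 / 1.8 x 100
Penetration = 40.0%


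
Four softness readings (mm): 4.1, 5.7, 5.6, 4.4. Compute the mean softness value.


Sum = 4.1 + 5.7 + 5.6 + 4.4
Mean = 19.8 / 4 = 4.95 mm


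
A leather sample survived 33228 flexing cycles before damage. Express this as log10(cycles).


log10(33228) = 4.52


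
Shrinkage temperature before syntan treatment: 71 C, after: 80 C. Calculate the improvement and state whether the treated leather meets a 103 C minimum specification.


Improvement = 80 - 71 = 9 C
Spec check: 80 C >= 103 C? No


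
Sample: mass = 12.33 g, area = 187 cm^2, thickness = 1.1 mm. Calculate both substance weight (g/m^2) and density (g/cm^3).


SW = 12.33 / 187 x 10000 = 659.4 g/m^2
Volume = 187 x 1.1 / 10 = 20.57 cm^3
Density = 12.33 / 20.57 = 0.599 g/cm^3


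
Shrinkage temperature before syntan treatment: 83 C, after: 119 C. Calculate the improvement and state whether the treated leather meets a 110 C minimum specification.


Improvement = 36 C
Meets 110 C spec: Yes

Improvement = 119 - 83 = 36 C
Spec check: 119 C >= 110 C? Yes


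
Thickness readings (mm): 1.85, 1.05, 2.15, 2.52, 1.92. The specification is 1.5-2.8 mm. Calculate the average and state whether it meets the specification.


Sum = 9.49
Average = 9.49 / 5 = 1.90 mm
Specification range: 1.5 to 2.8 mm
Within spec: Yes


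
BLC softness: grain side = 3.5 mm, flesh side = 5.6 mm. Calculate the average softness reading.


4.55 mm

Average = (3.5 + 5.6) / 2
Average = 4.55 mm


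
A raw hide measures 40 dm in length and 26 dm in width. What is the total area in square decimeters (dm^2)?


1040 dm^2


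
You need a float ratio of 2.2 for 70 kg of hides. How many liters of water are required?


154.0 L

Water = hide weight x target ratio
Water = 70 x 2.2 = 154.0 L


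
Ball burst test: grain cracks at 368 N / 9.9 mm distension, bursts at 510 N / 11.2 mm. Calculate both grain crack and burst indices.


Crack index = 368 / 9.9 = 37.2 N/mm
Burst index = 510 / 11.2 = 45.5 N/mm


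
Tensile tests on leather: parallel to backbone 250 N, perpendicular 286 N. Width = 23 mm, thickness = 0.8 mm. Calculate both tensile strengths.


Area = 23 x 0.8 = 18.4 mm^2
TS (parallel) = 250 / 18.4 = 13.59 N/mm^2
TS (perpendicular) = 286 / 18.4 = 15.54 N/mm^2


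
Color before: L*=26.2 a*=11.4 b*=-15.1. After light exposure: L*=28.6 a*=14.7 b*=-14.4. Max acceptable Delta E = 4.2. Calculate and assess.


Delta E = 4.14
Passes: Yes


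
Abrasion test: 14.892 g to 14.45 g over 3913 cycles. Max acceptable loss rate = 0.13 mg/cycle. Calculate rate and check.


Rate = 0.113 mg/cycle
Passes: Yes

Loss = 14.892 - 14.45 = 0.442 g
Rate = 0.442 g / 3913 cycles x 1000 = 0.113 mg/cycle
Max = 0.13 mg/cycle
Passes: Yes


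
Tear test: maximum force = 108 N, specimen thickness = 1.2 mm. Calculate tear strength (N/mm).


90.0 N/mm


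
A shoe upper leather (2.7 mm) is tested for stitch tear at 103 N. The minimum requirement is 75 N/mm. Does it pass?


STS = 103 / 2.7 = 38.1 N/mm
Minimum required: 75 N/mm
Passes: No


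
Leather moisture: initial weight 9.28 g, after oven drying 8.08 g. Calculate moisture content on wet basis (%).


12.9%

Moisture = 9.28 - 8.08 = 1.20 g
MC = 1.20 / 9.28 x 100 = 12.9%


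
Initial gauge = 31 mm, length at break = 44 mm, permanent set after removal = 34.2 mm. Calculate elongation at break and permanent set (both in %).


Elongation at break = 41.9%
Permanent set = 10.3%

Elongation at break = (44 - 31) / 31 x 100 = 41.9%
Permanent set = (34.2 - 31) / 31 x 100 = 10.3%


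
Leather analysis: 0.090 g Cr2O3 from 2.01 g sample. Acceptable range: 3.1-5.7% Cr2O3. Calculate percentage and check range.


Cr2O3% = 0.090 / 2.01 x 100 = 4.48%
Acceptable range: 3.1 to 5.7%
Within range: Yes


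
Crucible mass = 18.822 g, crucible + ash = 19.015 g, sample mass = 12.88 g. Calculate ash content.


Ash mass = 0.193 g
Ash content = 1.50%


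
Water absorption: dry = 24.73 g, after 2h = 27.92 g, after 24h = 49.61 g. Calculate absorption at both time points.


2h absorption = 12.9%
24h absorption = 100.6%


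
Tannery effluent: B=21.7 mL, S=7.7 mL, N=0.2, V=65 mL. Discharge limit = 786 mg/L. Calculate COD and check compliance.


COD = 344.6 mg/L
Compliant: Yes

COD = (21.7 - 7.7) x 0.2 x 8000 / 65 = 344.6 mg/L
Limit: 786 mg/L
Compliant: Yes


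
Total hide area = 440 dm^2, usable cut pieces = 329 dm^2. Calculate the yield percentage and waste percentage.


Yield = 74.8%
Waste = 25.2%

Yield = 329 / 440 x 100 = 74.8%
Waste = 440 - 329 = 111 dm^2
Waste% = 100 - 74.8 = 25.2%


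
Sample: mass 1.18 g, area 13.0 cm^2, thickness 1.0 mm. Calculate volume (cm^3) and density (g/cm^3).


Volume = 1.300 cm^3
Density = 0.908 g/cm^3

Thickness in cm = 1.0 / 10 = 0.10 cm
Volume = 13.0 x 0.10 = 1.300 cm^3
Density = 1.18 / 1.300 = 0.908 g/cm^3


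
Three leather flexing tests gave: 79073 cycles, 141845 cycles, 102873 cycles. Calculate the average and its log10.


Average = (79073 + 141845 + 102873) / 3 = 107930 cycles
log10(107930) = 5.03


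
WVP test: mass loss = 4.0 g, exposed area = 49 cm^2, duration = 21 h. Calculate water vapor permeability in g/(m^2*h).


WVP = mass_loss / (area x time) x 10000
WVP = 4.0 / (49 x 21) x 10000
WVP = 4.0 / 1029 x 10000 = 38.87 g/(m^2*h)


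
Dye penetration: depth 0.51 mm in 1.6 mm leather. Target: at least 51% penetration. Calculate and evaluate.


Penetration = 0.51 / 1.6 x 100 = 31.9%
Target: 51%
Meets target: No


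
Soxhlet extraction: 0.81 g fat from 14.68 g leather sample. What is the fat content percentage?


5.5%


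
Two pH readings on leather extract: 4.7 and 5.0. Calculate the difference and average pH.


Difference = |4.7 - 5.0| = 0.3
Average = (4.7 + 5.0) / 2 = 4.85


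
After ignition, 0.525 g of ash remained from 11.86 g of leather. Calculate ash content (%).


Ash% = 0.525 / 11.86 x 100
Ash% = 4.43%


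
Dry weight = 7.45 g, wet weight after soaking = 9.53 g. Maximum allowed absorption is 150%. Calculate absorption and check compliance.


Absorption = 27.9%
Compliant: Yes


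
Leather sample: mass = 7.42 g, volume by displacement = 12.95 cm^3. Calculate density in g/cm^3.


Density = mass / volume
Density = 7.42 / 12.95 = 0.573 g/cm^3


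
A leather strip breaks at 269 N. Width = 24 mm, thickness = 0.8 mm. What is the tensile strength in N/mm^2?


14.01 N/mm^2

Cross-sectional area = 24 x 0.8 = 19.2 mm^2
Tensile strength = 269 / 19.2 = 14.01 N/mm^2


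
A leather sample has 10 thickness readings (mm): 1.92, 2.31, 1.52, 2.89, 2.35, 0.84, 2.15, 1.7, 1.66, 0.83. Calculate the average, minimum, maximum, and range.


Average = 1.82 mm
Min = 0.83 mm
Max = 2.89 mm
Range = 2.06 mm


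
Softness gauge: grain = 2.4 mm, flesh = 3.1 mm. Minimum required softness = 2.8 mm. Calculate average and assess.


Average = (2.4 + 3.1) / 2 = 2.75 mm
Minimum = 2.8 mm
Meets requirement: No


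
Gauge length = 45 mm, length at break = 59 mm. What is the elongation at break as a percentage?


Extension = 59 - 45 = 14 mm
Elongation = 14 / 45 x 100 = 31.1%


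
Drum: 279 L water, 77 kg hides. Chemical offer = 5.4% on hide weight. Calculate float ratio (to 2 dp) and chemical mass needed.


Float ratio = 279 / 77 = 3.62
Chemical = 77 x 5.4 / 100 = 4.158 kg


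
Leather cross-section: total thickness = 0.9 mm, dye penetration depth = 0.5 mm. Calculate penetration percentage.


Penetration% = 0.5 / 0.9 x 100
Penetration = 55.6%


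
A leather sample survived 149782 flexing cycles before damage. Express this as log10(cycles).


5.18

log10(149782) = 5.18


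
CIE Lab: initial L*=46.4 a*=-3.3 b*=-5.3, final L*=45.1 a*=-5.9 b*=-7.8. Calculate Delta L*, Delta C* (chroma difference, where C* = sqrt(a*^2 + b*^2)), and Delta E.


Delta L* = 45.1 - 46.4 = -1.3
C1* = sqrt((-3.3)^2 + (-5.3)^2) = 6.243
C2* = sqrt((-5.9)^2 + (-7.8)^2) = 9.780
Delta C* = 9.780 - 6.243 = 3.54
Delta E = sqrt((-1.3)^2 + (-2.6)^2 + (-2.5)^2) = 3.83


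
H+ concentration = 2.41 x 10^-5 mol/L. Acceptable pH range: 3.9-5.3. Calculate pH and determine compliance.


pH = -log10(2.41 x 10^-5) = 4.62
Range: 3.9 to 5.3
Compliant: Yes


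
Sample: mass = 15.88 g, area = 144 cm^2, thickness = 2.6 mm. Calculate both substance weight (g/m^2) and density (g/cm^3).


Substance weight = 1102.8 g/m^2
Density = 0.424 g/cm^3

SW = 15.88 / 144 x 10000 = 1102.8 g/m^2
Volume = 144 x 2.6 / 10 = 37.44 cm^3
Density = 15.88 / 37.44 = 0.424 g/cm^3


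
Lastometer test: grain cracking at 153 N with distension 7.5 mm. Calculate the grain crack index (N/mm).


20.4 N/mm


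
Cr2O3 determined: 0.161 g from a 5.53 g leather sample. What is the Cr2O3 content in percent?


Cr2O3% = 0.161 / 5.53 x 100
Cr2O3% = 2.91%


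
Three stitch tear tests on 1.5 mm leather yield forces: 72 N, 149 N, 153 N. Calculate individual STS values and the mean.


STS1 = 48.0 N/mm
STS2 = 99.3 N/mm
STS3 = 102.0 N/mm
Mean = 83.1 N/mm


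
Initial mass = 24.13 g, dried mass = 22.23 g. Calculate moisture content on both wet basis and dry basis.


Wet basis = 7.9%
Dry basis = 8.5%

Moisture lost = 24.13 - 22.23 = 1.90 g
Wet basis MC = 1.90 / 24.13 x 100 = 7.9%
Dry basis MC = 1.90 / 22.23 x 100 = 8.5%


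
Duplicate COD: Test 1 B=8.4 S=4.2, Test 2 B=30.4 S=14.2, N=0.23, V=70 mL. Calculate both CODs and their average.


COD1 = 110.4 mg/L
COD2 = 425.8 mg/L
Average = 268.1 mg/L

COD1 = (8.4 - 4.2) x 0.23 x 8000 / 70 = 110.4 mg/L
COD2 = (30.4 - 14.2) x 0.23 x 8000 / 70 = 425.8 mg/L
Average = (110.4 + 425.8) / 2 = 268.1 mg/L


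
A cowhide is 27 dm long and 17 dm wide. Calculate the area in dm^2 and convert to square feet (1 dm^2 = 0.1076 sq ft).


Area = 27 x 17 = 459 dm^2
Conversion: 459 x 0.1076 = 49.39 sq ft


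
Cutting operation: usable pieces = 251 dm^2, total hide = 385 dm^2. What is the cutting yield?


65.2%


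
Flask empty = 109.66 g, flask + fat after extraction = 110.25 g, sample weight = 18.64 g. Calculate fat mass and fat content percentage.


Fat mass = 110.25 - 109.66 = 0.59 g
Fat% = 0.59 / 18.64 x 100 = 3.2%


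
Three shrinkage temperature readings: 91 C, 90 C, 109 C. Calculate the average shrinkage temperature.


96.7 C

Average = (91 + 90 + 109) / 3
Average = 290 / 3 = 96.7 C


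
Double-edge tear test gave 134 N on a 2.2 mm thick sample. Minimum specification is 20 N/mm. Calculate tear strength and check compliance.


Tear strength = 134 / 2.2 = 60.9 N/mm
Required minimum = 20 N/mm
Compliant: Yes


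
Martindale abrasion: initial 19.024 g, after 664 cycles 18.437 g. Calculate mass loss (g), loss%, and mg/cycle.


Mass loss = 0.587 g
Loss = 3.09%
Rate = 0.884 mg/cycle


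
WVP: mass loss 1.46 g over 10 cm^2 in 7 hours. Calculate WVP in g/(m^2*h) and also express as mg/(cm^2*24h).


WVP = 1.46 / (10 x 7) x 10000 = 208.57 g/(m^2*h)
Mass loss in mg = 1.46 x 1000 = 1460 mg
Per cm^2 per 24h in mg: 1460 x 24 / (10 x 7) = 35040 / 70 = 500.57 mg/(cm^2*24h)


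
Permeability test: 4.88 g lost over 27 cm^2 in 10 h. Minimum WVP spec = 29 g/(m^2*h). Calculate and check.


WVP = 180.74 g/(m^2*h)
Meets specification: Yes


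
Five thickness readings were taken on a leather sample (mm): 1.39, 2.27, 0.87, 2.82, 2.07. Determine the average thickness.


Sum = 1.39 + 2.27 + 0.87 + 2.82 + 2.07 = 9.42
Average = 9.42 / 5 = 1.88 mm


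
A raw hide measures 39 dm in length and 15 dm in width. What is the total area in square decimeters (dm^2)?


Area = length x width
Area = 39 x 15 = 585 dm^2


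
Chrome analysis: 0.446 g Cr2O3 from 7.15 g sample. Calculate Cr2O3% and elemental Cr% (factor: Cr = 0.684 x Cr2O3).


Cr2O3% = 0.446 / 7.15 x 100 = 6.24%
Cr% = 6.24 x 0.684 = 4.27%


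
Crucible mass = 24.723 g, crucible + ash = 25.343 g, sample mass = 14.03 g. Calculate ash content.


Ash mass = 0.620 g
Ash content = 4.42%

Ash mass = 25.343 - 24.723 = 0.620 g
Ash% = 0.620 / 14.03 x 100 = 4.42%


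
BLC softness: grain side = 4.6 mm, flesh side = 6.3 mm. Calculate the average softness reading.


5.45 mm

Average = (4.6 + 6.3) / 2
Average = 5.45 mm


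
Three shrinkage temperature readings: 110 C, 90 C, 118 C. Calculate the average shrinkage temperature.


106.0 C


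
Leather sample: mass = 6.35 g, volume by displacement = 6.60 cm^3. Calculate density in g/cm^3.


Density = mass / volume
Density = 6.35 / 6.60 = 0.962 g/cm^3


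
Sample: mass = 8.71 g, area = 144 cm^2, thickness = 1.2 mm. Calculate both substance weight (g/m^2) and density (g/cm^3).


Substance weight = 604.9 g/m^2
Density = 0.504 g/cm^3

SW = 8.71 / 144 x 10000 = 604.9 g/m^2
Volume = 144 x 1.2 / 10 = 17.28 cm^3
Density = 8.71 / 17.28 = 0.504 g/cm^3


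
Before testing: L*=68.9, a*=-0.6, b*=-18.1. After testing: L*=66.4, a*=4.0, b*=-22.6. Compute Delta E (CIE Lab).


Delta E = 6.90

dL = 66.4 - 68.9 = -2.5
da = 4.0 - (-0.6) = 4.6
db = -22.6 - (-18.1) = -4.5
dE = sqrt((-2.5)^2 + (4.6)^2 + (-4.5)^2) = 6.90


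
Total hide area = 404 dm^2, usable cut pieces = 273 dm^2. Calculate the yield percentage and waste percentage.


Yield = 273 / 404 x 100 = 67.6%
Waste = 404 - 273 = 131 dm^2
Waste% = 100 - 67.6 = 32.4%


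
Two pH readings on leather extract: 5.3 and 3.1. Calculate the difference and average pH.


Difference = 2.2
Average pH = 4.20

Difference = |5.3 - 3.1| = 2.2
Average = (5.3 + 3.1) / 2 = 4.20


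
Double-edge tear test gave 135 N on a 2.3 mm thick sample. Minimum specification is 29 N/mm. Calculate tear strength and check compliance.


Tear strength = 135 / 2.3 = 58.7 N/mm
Required minimum = 29 N/mm
Compliant: Yes


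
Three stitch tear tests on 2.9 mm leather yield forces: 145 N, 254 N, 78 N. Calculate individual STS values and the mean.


STS1 = 145 / 2.9 = 50.0 N/mm
STS2 = 254 / 2.9 = 87.6 N/mm
STS3 = 78 / 2.9 = 26.9 N/mm
Mean = (50.0 + 87.6 + 26.9) / 3 = 54.8 N/mm


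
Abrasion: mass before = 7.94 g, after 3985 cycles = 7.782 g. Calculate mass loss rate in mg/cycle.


Mass loss = 7.94 - 7.782 = 0.158 g
Rate = 0.158 / 3985 x 1000 = 0.040 mg/cycle


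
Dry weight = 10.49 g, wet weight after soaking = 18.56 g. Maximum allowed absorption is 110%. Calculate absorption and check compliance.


WA = (18.56 - 10.49) / 10.49 x 100 = 76.9%
Maximum allowed: 110%
Compliant: Yes


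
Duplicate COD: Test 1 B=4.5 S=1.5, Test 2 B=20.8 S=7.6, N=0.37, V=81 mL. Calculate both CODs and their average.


COD1 = 109.6 mg/L
COD2 = 482.4 mg/L
Average = 296.0 mg/L

COD1 = (4.5 - 1.5) x 0.37 x 8000 / 81 = 109.6 mg/L
COD2 = (20.8 - 7.6) x 0.37 x 8000 / 81 = 482.4 mg/L
Average = (109.6 + 482.4) / 2 = 296.0 mg/L


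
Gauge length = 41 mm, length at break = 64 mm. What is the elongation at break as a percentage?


Extension = 64 - 41 = 23 mm
Elongation = 23 / 41 x 100 = 56.1%


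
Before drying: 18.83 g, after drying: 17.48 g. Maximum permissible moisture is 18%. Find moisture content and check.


MC = (18.83 - 17.48) / 18.83 x 100 = 7.2%
Maximum: 18%
Acceptable: Yes


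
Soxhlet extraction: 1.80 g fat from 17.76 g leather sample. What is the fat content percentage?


Fat content = 1.80 / 17.76 x 100
Fat = 10.1%


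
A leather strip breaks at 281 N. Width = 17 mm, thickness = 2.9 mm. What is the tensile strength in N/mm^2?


5.70 N/mm^2


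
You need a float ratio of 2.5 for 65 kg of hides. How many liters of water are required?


162.5 L

Water = hide weight x target ratio
Water = 65 x 2.5 = 162.5 L


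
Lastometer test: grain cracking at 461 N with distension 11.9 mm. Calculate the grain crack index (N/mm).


Grain crack index = force / distension
Index = 461 / 11.9 = 38.7 N/mm


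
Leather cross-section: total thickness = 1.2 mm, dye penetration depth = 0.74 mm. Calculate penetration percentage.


61.7%

Penetration% = 0.74 / 1.2 x 100
Penetration = 61.7%


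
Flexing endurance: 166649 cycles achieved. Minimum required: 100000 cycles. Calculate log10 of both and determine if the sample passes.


log10(166649) = 5.22
log10(100000) = 5.00
Passes: Yes


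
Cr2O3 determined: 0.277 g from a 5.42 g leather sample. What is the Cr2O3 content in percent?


5.11%

Cr2O3% = 0.277 / 5.42 x 100
Cr2O3% = 5.11%


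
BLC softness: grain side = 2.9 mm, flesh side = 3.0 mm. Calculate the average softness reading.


Average = (2.9 + 3.0) / 2
Average = 2.95 mm


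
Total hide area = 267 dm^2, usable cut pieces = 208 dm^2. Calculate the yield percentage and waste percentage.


Yield = 208 / 267 x 100 = 77.9%
Waste = 267 - 208 = 59 dm^2
Waste% = 100 - 77.9 = 22.1%


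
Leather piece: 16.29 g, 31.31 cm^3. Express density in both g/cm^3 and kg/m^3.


0.520 g/cm^3
520 kg/m^3


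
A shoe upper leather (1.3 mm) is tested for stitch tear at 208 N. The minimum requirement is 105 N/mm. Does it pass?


STS = 160.0 N/mm
Passes: Yes

STS = 208 / 1.3 = 160.0 N/mm
Minimum required: 105 N/mm
Passes: Yes


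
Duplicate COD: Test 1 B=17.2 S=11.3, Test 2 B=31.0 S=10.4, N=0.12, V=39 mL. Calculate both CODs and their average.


COD1 = 145.2 mg/L
COD2 = 507.1 mg/L
Average = 326.2 mg/L


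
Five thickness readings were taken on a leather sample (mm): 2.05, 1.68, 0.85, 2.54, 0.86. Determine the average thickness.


1.60 mm


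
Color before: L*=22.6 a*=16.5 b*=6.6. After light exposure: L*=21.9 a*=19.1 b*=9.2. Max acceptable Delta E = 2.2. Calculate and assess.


dL = -0.7, da = 2.6, db = 2.6
dE = sqrt((-0.7)^2 + (2.6)^2 + (2.6)^2) = 3.74
Max = 2.2
Passes: No


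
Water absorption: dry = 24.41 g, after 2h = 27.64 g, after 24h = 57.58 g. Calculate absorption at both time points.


WA (2h) = (27.64 - 24.41) / 24.41 x 100 = 13.2%
WA (24h) = (57.58 - 24.41) / 24.41 x 100 = 135.9%


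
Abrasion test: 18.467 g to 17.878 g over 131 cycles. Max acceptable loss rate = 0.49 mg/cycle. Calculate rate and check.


Loss = 18.467 - 17.878 = 0.589 g
Rate = 0.589 g / 131 cycles x 1000 = 4.496 mg/cycle
Max = 0.49 mg/cycle
Passes: No


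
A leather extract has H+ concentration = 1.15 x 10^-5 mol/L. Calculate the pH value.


pH = 4.94


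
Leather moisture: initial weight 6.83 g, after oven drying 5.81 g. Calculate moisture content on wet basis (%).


Moisture = 6.83 - 5.81 = 1.02 g
MC = 1.02 / 6.83 x 100 = 14.9%


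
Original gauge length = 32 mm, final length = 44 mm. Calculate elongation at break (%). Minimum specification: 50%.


Elongation = 37.5%
Meets spec: No

Extension = 44 - 32 = 12 mm
Elongation = 12 / 32 x 100 = 37.5%
Minimum required: 50%
Meets specification: No


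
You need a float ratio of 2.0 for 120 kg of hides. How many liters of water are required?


Water = hide weight x target ratio
Water = 120 x 2.0 = 240.0 L


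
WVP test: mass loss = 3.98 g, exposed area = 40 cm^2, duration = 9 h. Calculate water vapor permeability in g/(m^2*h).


110.56 g/(m^2*h)

WVP = mass_loss / (area x time) x 10000
WVP = 3.98 / (40 x 9) x 10000
WVP = 3.98 / 360 x 10000 = 110.56 g/(m^2*h)
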